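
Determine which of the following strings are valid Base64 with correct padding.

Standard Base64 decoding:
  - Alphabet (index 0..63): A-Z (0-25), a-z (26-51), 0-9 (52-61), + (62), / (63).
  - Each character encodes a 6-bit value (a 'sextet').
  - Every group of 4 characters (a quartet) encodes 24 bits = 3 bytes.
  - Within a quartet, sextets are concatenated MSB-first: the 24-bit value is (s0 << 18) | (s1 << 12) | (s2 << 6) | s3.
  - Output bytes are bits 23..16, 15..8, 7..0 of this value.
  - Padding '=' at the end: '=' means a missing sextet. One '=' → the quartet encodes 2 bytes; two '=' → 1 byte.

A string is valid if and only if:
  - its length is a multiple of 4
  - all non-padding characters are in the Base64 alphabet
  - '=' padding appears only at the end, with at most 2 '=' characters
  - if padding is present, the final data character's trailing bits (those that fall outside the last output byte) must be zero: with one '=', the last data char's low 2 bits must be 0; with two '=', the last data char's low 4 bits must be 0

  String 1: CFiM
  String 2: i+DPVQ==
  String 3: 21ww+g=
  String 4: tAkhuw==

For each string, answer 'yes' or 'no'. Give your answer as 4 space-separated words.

String 1: 'CFiM' → valid
String 2: 'i+DPVQ==' → valid
String 3: '21ww+g=' → invalid (len=7 not mult of 4)
String 4: 'tAkhuw==' → valid

Answer: yes yes no yes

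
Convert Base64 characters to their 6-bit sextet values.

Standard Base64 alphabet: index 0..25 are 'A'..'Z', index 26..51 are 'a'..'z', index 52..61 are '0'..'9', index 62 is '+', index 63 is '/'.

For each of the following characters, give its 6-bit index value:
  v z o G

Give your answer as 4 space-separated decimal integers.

'v': a..z range, 26 + ord('v') − ord('a') = 47
'z': a..z range, 26 + ord('z') − ord('a') = 51
'o': a..z range, 26 + ord('o') − ord('a') = 40
'G': A..Z range, ord('G') − ord('A') = 6

Answer: 47 51 40 6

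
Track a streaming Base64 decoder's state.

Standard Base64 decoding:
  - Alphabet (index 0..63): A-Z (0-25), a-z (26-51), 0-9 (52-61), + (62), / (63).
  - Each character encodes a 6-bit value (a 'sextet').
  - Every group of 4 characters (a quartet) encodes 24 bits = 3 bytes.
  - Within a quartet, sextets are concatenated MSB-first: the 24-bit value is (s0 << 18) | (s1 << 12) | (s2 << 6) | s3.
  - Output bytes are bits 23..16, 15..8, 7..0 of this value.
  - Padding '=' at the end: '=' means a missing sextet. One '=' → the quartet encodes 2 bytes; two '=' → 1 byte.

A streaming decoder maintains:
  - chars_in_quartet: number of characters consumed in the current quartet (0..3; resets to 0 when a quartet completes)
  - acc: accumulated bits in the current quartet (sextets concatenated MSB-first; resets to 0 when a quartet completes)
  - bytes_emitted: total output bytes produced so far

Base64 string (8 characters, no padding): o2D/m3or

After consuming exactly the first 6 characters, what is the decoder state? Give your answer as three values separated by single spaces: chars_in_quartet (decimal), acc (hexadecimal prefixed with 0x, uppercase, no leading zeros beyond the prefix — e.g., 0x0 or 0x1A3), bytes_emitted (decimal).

Answer: 2 0x9B7 3

Derivation:
After char 0 ('o'=40): chars_in_quartet=1 acc=0x28 bytes_emitted=0
After char 1 ('2'=54): chars_in_quartet=2 acc=0xA36 bytes_emitted=0
After char 2 ('D'=3): chars_in_quartet=3 acc=0x28D83 bytes_emitted=0
After char 3 ('/'=63): chars_in_quartet=4 acc=0xA360FF -> emit A3 60 FF, reset; bytes_emitted=3
After char 4 ('m'=38): chars_in_quartet=1 acc=0x26 bytes_emitted=3
After char 5 ('3'=55): chars_in_quartet=2 acc=0x9B7 bytes_emitted=3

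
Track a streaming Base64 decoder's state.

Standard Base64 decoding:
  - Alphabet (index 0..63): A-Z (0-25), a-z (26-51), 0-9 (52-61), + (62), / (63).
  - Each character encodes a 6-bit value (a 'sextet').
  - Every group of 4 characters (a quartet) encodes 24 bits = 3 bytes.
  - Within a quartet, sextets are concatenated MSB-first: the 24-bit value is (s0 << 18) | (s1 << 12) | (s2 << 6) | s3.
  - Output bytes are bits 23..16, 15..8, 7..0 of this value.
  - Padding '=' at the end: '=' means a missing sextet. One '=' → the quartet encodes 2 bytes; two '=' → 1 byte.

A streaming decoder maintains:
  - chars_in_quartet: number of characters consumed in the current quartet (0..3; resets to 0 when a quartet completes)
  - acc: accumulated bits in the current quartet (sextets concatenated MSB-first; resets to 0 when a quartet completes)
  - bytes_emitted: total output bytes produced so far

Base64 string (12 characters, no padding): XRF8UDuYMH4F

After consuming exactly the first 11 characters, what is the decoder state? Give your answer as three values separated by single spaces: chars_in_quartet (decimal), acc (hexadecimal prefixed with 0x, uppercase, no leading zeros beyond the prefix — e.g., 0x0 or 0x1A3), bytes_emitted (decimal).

Answer: 3 0xC1F8 6

Derivation:
After char 0 ('X'=23): chars_in_quartet=1 acc=0x17 bytes_emitted=0
After char 1 ('R'=17): chars_in_quartet=2 acc=0x5D1 bytes_emitted=0
After char 2 ('F'=5): chars_in_quartet=3 acc=0x17445 bytes_emitted=0
After char 3 ('8'=60): chars_in_quartet=4 acc=0x5D117C -> emit 5D 11 7C, reset; bytes_emitted=3
After char 4 ('U'=20): chars_in_quartet=1 acc=0x14 bytes_emitted=3
After char 5 ('D'=3): chars_in_quartet=2 acc=0x503 bytes_emitted=3
After char 6 ('u'=46): chars_in_quartet=3 acc=0x140EE bytes_emitted=3
After char 7 ('Y'=24): chars_in_quartet=4 acc=0x503B98 -> emit 50 3B 98, reset; bytes_emitted=6
After char 8 ('M'=12): chars_in_quartet=1 acc=0xC bytes_emitted=6
After char 9 ('H'=7): chars_in_quartet=2 acc=0x307 bytes_emitted=6
After char 10 ('4'=56): chars_in_quartet=3 acc=0xC1F8 bytes_emitted=6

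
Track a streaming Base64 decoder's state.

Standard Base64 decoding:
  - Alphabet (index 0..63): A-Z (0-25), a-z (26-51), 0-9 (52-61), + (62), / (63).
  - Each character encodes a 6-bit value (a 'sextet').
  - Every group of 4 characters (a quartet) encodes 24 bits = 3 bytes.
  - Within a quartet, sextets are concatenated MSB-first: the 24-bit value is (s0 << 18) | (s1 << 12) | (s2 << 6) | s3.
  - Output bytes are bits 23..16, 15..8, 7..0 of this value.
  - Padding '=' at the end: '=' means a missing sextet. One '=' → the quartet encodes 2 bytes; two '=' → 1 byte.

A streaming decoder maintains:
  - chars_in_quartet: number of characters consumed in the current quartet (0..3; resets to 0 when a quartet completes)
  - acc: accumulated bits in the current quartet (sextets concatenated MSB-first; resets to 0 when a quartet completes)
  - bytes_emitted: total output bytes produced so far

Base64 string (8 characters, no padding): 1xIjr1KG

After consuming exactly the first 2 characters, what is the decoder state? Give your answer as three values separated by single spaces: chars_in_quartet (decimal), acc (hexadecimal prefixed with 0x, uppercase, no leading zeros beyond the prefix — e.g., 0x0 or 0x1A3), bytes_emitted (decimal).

After char 0 ('1'=53): chars_in_quartet=1 acc=0x35 bytes_emitted=0
After char 1 ('x'=49): chars_in_quartet=2 acc=0xD71 bytes_emitted=0

Answer: 2 0xD71 0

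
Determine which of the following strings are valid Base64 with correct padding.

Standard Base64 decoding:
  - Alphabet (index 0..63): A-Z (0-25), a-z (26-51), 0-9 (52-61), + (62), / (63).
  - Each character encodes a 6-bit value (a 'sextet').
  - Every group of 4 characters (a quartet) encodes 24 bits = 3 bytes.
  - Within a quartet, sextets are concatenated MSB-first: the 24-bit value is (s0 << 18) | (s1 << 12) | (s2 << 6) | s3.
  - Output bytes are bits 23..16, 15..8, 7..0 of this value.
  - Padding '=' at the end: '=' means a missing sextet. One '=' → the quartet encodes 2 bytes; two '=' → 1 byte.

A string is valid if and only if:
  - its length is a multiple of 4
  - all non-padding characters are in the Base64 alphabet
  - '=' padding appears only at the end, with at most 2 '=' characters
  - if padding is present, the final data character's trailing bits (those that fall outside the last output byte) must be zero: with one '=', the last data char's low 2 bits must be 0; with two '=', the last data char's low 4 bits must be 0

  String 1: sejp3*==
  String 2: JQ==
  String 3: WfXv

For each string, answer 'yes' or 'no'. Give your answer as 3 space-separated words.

Answer: no yes yes

Derivation:
String 1: 'sejp3*==' → invalid (bad char(s): ['*'])
String 2: 'JQ==' → valid
String 3: 'WfXv' → valid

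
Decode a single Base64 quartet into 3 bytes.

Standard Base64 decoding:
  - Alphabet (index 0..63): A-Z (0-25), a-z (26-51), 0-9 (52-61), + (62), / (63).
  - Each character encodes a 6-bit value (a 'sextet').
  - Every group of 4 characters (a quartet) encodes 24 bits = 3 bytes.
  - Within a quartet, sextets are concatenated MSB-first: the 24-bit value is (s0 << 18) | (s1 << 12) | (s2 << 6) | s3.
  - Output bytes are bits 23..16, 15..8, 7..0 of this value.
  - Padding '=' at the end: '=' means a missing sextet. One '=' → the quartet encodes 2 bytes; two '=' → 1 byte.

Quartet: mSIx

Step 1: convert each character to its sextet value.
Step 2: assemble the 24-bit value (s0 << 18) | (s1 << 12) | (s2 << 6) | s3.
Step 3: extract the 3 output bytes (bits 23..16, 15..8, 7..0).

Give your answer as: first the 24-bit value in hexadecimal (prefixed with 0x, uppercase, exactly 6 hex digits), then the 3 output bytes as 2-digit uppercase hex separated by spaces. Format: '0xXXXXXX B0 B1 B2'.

Sextets: m=38, S=18, I=8, x=49
24-bit: (38<<18) | (18<<12) | (8<<6) | 49
      = 0x980000 | 0x012000 | 0x000200 | 0x000031
      = 0x992231
Bytes: (v>>16)&0xFF=99, (v>>8)&0xFF=22, v&0xFF=31

Answer: 0x992231 99 22 31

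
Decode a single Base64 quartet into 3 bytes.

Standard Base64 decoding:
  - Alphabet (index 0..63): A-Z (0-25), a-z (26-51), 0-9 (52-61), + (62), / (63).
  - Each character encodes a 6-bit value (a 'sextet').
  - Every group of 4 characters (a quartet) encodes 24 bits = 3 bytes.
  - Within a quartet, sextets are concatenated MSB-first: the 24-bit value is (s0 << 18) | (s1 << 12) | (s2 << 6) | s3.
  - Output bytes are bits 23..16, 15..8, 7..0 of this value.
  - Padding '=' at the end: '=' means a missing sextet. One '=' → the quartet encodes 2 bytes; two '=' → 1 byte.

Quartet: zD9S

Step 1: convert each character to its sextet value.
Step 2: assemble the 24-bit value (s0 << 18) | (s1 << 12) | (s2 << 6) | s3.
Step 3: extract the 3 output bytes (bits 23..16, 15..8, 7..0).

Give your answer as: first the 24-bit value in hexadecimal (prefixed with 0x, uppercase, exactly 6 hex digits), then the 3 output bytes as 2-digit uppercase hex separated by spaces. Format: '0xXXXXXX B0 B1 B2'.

Sextets: z=51, D=3, 9=61, S=18
24-bit: (51<<18) | (3<<12) | (61<<6) | 18
      = 0xCC0000 | 0x003000 | 0x000F40 | 0x000012
      = 0xCC3F52
Bytes: (v>>16)&0xFF=CC, (v>>8)&0xFF=3F, v&0xFF=52

Answer: 0xCC3F52 CC 3F 52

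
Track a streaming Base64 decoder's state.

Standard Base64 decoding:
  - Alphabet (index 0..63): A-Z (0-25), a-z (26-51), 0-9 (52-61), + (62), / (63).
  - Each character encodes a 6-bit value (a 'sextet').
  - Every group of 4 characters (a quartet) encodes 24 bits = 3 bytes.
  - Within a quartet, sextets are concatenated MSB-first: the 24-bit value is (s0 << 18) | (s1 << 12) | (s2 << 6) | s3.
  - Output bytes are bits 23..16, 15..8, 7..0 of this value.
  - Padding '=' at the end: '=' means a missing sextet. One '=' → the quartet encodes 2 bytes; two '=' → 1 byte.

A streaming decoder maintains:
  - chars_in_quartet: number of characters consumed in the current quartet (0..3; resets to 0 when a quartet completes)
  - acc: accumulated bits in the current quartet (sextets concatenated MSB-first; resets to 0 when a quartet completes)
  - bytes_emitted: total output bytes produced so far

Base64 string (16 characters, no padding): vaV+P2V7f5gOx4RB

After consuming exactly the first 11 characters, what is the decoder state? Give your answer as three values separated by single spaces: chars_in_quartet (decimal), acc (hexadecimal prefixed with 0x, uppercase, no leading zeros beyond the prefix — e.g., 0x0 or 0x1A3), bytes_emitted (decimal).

After char 0 ('v'=47): chars_in_quartet=1 acc=0x2F bytes_emitted=0
After char 1 ('a'=26): chars_in_quartet=2 acc=0xBDA bytes_emitted=0
After char 2 ('V'=21): chars_in_quartet=3 acc=0x2F695 bytes_emitted=0
After char 3 ('+'=62): chars_in_quartet=4 acc=0xBDA57E -> emit BD A5 7E, reset; bytes_emitted=3
After char 4 ('P'=15): chars_in_quartet=1 acc=0xF bytes_emitted=3
After char 5 ('2'=54): chars_in_quartet=2 acc=0x3F6 bytes_emitted=3
After char 6 ('V'=21): chars_in_quartet=3 acc=0xFD95 bytes_emitted=3
After char 7 ('7'=59): chars_in_quartet=4 acc=0x3F657B -> emit 3F 65 7B, reset; bytes_emitted=6
After char 8 ('f'=31): chars_in_quartet=1 acc=0x1F bytes_emitted=6
After char 9 ('5'=57): chars_in_quartet=2 acc=0x7F9 bytes_emitted=6
After char 10 ('g'=32): chars_in_quartet=3 acc=0x1FE60 bytes_emitted=6

Answer: 3 0x1FE60 6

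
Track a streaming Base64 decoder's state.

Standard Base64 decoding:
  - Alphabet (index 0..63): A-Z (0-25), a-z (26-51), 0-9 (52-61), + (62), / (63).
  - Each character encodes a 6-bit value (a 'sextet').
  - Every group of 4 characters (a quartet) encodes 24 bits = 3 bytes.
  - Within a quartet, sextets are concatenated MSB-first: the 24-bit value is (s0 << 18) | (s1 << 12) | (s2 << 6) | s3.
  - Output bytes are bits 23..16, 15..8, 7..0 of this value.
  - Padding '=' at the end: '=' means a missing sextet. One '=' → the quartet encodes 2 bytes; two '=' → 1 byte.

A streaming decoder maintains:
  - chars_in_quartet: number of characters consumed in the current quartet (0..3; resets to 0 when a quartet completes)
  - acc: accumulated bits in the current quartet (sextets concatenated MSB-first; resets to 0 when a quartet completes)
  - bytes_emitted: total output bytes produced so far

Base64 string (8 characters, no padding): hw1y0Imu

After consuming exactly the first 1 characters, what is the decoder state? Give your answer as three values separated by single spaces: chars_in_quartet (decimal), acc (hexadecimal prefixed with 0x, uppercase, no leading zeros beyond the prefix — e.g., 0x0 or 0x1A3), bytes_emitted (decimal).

After char 0 ('h'=33): chars_in_quartet=1 acc=0x21 bytes_emitted=0

Answer: 1 0x21 0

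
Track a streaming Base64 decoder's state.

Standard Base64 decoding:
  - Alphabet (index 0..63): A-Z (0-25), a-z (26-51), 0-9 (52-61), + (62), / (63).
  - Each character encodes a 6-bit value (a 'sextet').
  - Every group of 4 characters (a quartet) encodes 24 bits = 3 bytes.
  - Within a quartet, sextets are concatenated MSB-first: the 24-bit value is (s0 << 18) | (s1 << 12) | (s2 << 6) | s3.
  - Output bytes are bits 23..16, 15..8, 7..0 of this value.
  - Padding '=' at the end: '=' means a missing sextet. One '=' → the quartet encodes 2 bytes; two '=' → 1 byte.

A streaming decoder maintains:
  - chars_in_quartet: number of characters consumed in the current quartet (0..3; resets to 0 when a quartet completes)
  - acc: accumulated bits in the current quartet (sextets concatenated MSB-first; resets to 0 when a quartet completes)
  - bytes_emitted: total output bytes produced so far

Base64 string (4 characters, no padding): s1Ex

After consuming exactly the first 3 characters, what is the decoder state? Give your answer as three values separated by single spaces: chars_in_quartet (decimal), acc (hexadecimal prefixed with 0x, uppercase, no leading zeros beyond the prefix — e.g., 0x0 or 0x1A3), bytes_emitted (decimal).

Answer: 3 0x2CD44 0

Derivation:
After char 0 ('s'=44): chars_in_quartet=1 acc=0x2C bytes_emitted=0
After char 1 ('1'=53): chars_in_quartet=2 acc=0xB35 bytes_emitted=0
After char 2 ('E'=4): chars_in_quartet=3 acc=0x2CD44 bytes_emitted=0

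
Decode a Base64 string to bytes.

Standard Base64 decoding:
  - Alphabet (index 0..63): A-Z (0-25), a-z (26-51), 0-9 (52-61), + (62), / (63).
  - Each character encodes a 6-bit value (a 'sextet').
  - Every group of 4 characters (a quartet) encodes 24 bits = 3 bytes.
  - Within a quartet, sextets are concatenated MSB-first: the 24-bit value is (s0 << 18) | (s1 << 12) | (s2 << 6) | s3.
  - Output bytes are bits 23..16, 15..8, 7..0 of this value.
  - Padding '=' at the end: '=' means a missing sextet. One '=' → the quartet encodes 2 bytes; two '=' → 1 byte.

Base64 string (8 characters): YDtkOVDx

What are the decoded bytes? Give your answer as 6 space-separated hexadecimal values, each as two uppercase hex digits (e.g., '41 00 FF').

Answer: 60 3B 64 39 50 F1

Derivation:
After char 0 ('Y'=24): chars_in_quartet=1 acc=0x18 bytes_emitted=0
After char 1 ('D'=3): chars_in_quartet=2 acc=0x603 bytes_emitted=0
After char 2 ('t'=45): chars_in_quartet=3 acc=0x180ED bytes_emitted=0
After char 3 ('k'=36): chars_in_quartet=4 acc=0x603B64 -> emit 60 3B 64, reset; bytes_emitted=3
After char 4 ('O'=14): chars_in_quartet=1 acc=0xE bytes_emitted=3
After char 5 ('V'=21): chars_in_quartet=2 acc=0x395 bytes_emitted=3
After char 6 ('D'=3): chars_in_quartet=3 acc=0xE543 bytes_emitted=3
After char 7 ('x'=49): chars_in_quartet=4 acc=0x3950F1 -> emit 39 50 F1, reset; bytes_emitted=6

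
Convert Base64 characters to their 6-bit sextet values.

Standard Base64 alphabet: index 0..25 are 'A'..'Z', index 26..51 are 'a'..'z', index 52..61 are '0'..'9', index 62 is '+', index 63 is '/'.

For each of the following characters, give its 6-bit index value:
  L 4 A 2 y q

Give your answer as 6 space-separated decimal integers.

Answer: 11 56 0 54 50 42

Derivation:
'L': A..Z range, ord('L') − ord('A') = 11
'4': 0..9 range, 52 + ord('4') − ord('0') = 56
'A': A..Z range, ord('A') − ord('A') = 0
'2': 0..9 range, 52 + ord('2') − ord('0') = 54
'y': a..z range, 26 + ord('y') − ord('a') = 50
'q': a..z range, 26 + ord('q') − ord('a') = 42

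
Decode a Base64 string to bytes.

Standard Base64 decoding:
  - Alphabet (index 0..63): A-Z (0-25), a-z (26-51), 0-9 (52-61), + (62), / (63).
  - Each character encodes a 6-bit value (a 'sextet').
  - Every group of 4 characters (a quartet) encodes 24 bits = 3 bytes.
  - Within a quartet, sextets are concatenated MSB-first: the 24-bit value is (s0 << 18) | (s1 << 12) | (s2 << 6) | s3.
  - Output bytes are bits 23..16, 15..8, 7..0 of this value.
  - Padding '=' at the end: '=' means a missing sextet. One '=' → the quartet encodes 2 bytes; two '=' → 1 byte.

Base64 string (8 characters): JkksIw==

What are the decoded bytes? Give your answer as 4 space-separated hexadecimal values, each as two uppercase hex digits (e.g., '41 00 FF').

Answer: 26 49 2C 23

Derivation:
After char 0 ('J'=9): chars_in_quartet=1 acc=0x9 bytes_emitted=0
After char 1 ('k'=36): chars_in_quartet=2 acc=0x264 bytes_emitted=0
After char 2 ('k'=36): chars_in_quartet=3 acc=0x9924 bytes_emitted=0
After char 3 ('s'=44): chars_in_quartet=4 acc=0x26492C -> emit 26 49 2C, reset; bytes_emitted=3
After char 4 ('I'=8): chars_in_quartet=1 acc=0x8 bytes_emitted=3
After char 5 ('w'=48): chars_in_quartet=2 acc=0x230 bytes_emitted=3
Padding '==': partial quartet acc=0x230 -> emit 23; bytes_emitted=4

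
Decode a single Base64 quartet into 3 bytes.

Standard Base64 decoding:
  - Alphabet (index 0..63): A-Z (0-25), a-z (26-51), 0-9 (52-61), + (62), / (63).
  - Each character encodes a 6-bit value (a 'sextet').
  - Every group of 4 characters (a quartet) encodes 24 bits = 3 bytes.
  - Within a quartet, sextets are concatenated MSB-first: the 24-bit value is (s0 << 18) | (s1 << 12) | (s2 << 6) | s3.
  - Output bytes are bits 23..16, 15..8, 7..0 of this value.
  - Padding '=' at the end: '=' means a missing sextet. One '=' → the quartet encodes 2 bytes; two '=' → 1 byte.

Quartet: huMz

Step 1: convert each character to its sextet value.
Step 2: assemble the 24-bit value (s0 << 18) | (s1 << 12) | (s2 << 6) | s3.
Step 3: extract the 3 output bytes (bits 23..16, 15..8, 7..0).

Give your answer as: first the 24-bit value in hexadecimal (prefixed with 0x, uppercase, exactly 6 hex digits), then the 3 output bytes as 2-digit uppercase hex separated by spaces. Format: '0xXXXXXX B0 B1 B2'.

Sextets: h=33, u=46, M=12, z=51
24-bit: (33<<18) | (46<<12) | (12<<6) | 51
      = 0x840000 | 0x02E000 | 0x000300 | 0x000033
      = 0x86E333
Bytes: (v>>16)&0xFF=86, (v>>8)&0xFF=E3, v&0xFF=33

Answer: 0x86E333 86 E3 33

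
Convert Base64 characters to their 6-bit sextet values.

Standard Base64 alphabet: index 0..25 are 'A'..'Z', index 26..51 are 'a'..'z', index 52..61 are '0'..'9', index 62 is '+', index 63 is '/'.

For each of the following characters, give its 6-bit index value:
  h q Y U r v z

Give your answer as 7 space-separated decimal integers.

'h': a..z range, 26 + ord('h') − ord('a') = 33
'q': a..z range, 26 + ord('q') − ord('a') = 42
'Y': A..Z range, ord('Y') − ord('A') = 24
'U': A..Z range, ord('U') − ord('A') = 20
'r': a..z range, 26 + ord('r') − ord('a') = 43
'v': a..z range, 26 + ord('v') − ord('a') = 47
'z': a..z range, 26 + ord('z') − ord('a') = 51

Answer: 33 42 24 20 43 47 51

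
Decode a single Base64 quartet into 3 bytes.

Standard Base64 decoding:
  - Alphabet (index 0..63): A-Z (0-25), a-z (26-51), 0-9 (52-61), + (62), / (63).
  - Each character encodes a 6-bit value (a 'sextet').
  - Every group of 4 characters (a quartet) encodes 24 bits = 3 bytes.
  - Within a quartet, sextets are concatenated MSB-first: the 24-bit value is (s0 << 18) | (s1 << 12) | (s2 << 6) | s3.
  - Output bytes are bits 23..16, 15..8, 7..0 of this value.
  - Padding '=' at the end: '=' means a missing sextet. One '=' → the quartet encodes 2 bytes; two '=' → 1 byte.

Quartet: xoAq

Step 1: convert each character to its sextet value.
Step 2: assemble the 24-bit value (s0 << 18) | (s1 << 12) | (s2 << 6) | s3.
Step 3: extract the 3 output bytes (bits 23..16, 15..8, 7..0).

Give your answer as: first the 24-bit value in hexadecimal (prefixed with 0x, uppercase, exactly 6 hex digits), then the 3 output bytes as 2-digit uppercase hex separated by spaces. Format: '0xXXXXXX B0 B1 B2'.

Answer: 0xC6802A C6 80 2A

Derivation:
Sextets: x=49, o=40, A=0, q=42
24-bit: (49<<18) | (40<<12) | (0<<6) | 42
      = 0xC40000 | 0x028000 | 0x000000 | 0x00002A
      = 0xC6802A
Bytes: (v>>16)&0xFF=C6, (v>>8)&0xFF=80, v&0xFF=2A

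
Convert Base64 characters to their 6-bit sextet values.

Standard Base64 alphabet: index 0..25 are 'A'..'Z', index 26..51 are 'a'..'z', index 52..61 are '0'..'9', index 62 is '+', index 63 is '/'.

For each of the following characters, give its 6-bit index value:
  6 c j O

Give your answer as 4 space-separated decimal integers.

'6': 0..9 range, 52 + ord('6') − ord('0') = 58
'c': a..z range, 26 + ord('c') − ord('a') = 28
'j': a..z range, 26 + ord('j') − ord('a') = 35
'O': A..Z range, ord('O') − ord('A') = 14

Answer: 58 28 35 14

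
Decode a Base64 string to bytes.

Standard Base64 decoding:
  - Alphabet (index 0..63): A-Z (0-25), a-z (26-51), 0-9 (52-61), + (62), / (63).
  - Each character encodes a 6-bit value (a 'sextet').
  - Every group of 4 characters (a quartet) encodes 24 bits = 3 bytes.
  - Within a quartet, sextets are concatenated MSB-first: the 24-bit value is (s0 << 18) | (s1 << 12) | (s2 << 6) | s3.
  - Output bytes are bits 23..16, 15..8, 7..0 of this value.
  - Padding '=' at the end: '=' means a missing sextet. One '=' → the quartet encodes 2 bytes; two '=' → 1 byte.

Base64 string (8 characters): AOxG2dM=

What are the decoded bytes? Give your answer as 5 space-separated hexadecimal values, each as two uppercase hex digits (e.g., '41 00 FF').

Answer: 00 EC 46 D9 D3

Derivation:
After char 0 ('A'=0): chars_in_quartet=1 acc=0x0 bytes_emitted=0
After char 1 ('O'=14): chars_in_quartet=2 acc=0xE bytes_emitted=0
After char 2 ('x'=49): chars_in_quartet=3 acc=0x3B1 bytes_emitted=0
After char 3 ('G'=6): chars_in_quartet=4 acc=0xEC46 -> emit 00 EC 46, reset; bytes_emitted=3
After char 4 ('2'=54): chars_in_quartet=1 acc=0x36 bytes_emitted=3
After char 5 ('d'=29): chars_in_quartet=2 acc=0xD9D bytes_emitted=3
After char 6 ('M'=12): chars_in_quartet=3 acc=0x3674C bytes_emitted=3
Padding '=': partial quartet acc=0x3674C -> emit D9 D3; bytes_emitted=5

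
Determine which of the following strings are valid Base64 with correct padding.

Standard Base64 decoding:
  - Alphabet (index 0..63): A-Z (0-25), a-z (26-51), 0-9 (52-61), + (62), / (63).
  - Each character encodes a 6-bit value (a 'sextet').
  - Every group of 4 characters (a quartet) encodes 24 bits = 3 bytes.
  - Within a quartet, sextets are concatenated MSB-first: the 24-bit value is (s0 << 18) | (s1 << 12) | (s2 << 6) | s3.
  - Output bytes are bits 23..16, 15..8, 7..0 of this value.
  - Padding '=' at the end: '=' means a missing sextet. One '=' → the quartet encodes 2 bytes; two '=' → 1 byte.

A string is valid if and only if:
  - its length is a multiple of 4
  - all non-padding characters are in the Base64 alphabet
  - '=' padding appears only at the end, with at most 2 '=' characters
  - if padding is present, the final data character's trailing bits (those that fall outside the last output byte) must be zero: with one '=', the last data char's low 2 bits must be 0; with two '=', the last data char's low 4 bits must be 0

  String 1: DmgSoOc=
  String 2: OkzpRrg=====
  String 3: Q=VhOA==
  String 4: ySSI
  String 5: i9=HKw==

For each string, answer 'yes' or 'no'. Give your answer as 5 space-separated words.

String 1: 'DmgSoOc=' → valid
String 2: 'OkzpRrg=====' → invalid (5 pad chars (max 2))
String 3: 'Q=VhOA==' → invalid (bad char(s): ['=']; '=' in middle)
String 4: 'ySSI' → valid
String 5: 'i9=HKw==' → invalid (bad char(s): ['=']; '=' in middle)

Answer: yes no no yes no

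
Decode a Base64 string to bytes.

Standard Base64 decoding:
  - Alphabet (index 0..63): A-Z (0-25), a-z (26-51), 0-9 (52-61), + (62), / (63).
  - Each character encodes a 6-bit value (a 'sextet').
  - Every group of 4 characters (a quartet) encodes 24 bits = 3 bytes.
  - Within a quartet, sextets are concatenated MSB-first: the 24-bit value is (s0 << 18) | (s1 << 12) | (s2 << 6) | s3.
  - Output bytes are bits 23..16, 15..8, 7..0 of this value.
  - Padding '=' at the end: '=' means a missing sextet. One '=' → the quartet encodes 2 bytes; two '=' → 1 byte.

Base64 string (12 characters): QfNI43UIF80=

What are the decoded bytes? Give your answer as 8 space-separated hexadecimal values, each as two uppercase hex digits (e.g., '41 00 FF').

After char 0 ('Q'=16): chars_in_quartet=1 acc=0x10 bytes_emitted=0
After char 1 ('f'=31): chars_in_quartet=2 acc=0x41F bytes_emitted=0
After char 2 ('N'=13): chars_in_quartet=3 acc=0x107CD bytes_emitted=0
After char 3 ('I'=8): chars_in_quartet=4 acc=0x41F348 -> emit 41 F3 48, reset; bytes_emitted=3
After char 4 ('4'=56): chars_in_quartet=1 acc=0x38 bytes_emitted=3
After char 5 ('3'=55): chars_in_quartet=2 acc=0xE37 bytes_emitted=3
After char 6 ('U'=20): chars_in_quartet=3 acc=0x38DD4 bytes_emitted=3
After char 7 ('I'=8): chars_in_quartet=4 acc=0xE37508 -> emit E3 75 08, reset; bytes_emitted=6
After char 8 ('F'=5): chars_in_quartet=1 acc=0x5 bytes_emitted=6
After char 9 ('8'=60): chars_in_quartet=2 acc=0x17C bytes_emitted=6
After char 10 ('0'=52): chars_in_quartet=3 acc=0x5F34 bytes_emitted=6
Padding '=': partial quartet acc=0x5F34 -> emit 17 CD; bytes_emitted=8

Answer: 41 F3 48 E3 75 08 17 CD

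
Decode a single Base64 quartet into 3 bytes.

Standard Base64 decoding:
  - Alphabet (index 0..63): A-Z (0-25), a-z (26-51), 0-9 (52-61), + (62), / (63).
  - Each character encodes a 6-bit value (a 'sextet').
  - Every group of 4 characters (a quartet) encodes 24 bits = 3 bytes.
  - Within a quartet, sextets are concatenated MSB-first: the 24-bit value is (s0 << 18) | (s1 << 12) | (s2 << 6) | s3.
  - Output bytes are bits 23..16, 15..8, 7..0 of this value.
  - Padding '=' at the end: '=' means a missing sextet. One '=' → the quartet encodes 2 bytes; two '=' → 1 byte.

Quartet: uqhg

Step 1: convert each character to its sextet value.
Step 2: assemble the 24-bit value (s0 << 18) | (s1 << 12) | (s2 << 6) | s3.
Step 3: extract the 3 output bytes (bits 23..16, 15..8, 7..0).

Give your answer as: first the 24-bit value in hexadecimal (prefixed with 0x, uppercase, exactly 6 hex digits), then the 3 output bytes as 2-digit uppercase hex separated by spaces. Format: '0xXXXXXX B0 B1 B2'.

Answer: 0xBAA860 BA A8 60

Derivation:
Sextets: u=46, q=42, h=33, g=32
24-bit: (46<<18) | (42<<12) | (33<<6) | 32
      = 0xB80000 | 0x02A000 | 0x000840 | 0x000020
      = 0xBAA860
Bytes: (v>>16)&0xFF=BA, (v>>8)&0xFF=A8, v&0xFF=60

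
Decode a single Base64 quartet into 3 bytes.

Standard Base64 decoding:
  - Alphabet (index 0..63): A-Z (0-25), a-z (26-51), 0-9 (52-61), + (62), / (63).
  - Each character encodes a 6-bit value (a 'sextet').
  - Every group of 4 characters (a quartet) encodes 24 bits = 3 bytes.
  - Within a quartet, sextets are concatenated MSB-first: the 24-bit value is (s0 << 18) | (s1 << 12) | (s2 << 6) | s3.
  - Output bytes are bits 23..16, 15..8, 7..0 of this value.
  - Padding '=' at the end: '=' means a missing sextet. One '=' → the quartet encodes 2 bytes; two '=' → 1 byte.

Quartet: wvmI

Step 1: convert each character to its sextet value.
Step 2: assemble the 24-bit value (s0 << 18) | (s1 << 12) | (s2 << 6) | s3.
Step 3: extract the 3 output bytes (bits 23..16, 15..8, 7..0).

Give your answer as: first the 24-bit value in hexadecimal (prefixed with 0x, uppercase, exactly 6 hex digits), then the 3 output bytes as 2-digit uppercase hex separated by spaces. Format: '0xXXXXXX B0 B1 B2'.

Sextets: w=48, v=47, m=38, I=8
24-bit: (48<<18) | (47<<12) | (38<<6) | 8
      = 0xC00000 | 0x02F000 | 0x000980 | 0x000008
      = 0xC2F988
Bytes: (v>>16)&0xFF=C2, (v>>8)&0xFF=F9, v&0xFF=88

Answer: 0xC2F988 C2 F9 88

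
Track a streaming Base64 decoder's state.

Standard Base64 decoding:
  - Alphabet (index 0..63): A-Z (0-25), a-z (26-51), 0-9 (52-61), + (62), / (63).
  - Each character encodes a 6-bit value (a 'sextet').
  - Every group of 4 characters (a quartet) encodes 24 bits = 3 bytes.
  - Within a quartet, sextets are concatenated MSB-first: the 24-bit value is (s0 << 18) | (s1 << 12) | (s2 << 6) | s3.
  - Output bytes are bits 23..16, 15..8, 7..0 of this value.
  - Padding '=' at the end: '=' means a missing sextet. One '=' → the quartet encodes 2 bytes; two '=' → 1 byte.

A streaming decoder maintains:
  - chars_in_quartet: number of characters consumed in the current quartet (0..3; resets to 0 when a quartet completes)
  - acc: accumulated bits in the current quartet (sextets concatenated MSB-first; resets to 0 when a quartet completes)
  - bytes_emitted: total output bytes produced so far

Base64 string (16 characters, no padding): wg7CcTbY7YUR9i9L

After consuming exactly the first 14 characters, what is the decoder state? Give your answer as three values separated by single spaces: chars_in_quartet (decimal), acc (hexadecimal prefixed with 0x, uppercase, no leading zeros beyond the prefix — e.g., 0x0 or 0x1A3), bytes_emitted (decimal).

Answer: 2 0xF62 9

Derivation:
After char 0 ('w'=48): chars_in_quartet=1 acc=0x30 bytes_emitted=0
After char 1 ('g'=32): chars_in_quartet=2 acc=0xC20 bytes_emitted=0
After char 2 ('7'=59): chars_in_quartet=3 acc=0x3083B bytes_emitted=0
After char 3 ('C'=2): chars_in_quartet=4 acc=0xC20EC2 -> emit C2 0E C2, reset; bytes_emitted=3
After char 4 ('c'=28): chars_in_quartet=1 acc=0x1C bytes_emitted=3
After char 5 ('T'=19): chars_in_quartet=2 acc=0x713 bytes_emitted=3
After char 6 ('b'=27): chars_in_quartet=3 acc=0x1C4DB bytes_emitted=3
After char 7 ('Y'=24): chars_in_quartet=4 acc=0x7136D8 -> emit 71 36 D8, reset; bytes_emitted=6
After char 8 ('7'=59): chars_in_quartet=1 acc=0x3B bytes_emitted=6
After char 9 ('Y'=24): chars_in_quartet=2 acc=0xED8 bytes_emitted=6
After char 10 ('U'=20): chars_in_quartet=3 acc=0x3B614 bytes_emitted=6
After char 11 ('R'=17): chars_in_quartet=4 acc=0xED8511 -> emit ED 85 11, reset; bytes_emitted=9
After char 12 ('9'=61): chars_in_quartet=1 acc=0x3D bytes_emitted=9
After char 13 ('i'=34): chars_in_quartet=2 acc=0xF62 bytes_emitted=9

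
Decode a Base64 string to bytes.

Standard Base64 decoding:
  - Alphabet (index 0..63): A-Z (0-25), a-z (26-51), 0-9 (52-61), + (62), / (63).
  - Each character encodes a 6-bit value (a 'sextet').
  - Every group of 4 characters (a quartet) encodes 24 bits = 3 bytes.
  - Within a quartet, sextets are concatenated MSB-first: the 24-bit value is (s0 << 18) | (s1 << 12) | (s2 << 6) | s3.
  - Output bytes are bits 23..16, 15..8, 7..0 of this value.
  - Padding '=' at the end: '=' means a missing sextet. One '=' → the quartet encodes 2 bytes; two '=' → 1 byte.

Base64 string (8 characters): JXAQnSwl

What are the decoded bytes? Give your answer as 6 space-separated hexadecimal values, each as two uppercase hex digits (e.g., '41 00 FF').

After char 0 ('J'=9): chars_in_quartet=1 acc=0x9 bytes_emitted=0
After char 1 ('X'=23): chars_in_quartet=2 acc=0x257 bytes_emitted=0
After char 2 ('A'=0): chars_in_quartet=3 acc=0x95C0 bytes_emitted=0
After char 3 ('Q'=16): chars_in_quartet=4 acc=0x257010 -> emit 25 70 10, reset; bytes_emitted=3
After char 4 ('n'=39): chars_in_quartet=1 acc=0x27 bytes_emitted=3
After char 5 ('S'=18): chars_in_quartet=2 acc=0x9D2 bytes_emitted=3
After char 6 ('w'=48): chars_in_quartet=3 acc=0x274B0 bytes_emitted=3
After char 7 ('l'=37): chars_in_quartet=4 acc=0x9D2C25 -> emit 9D 2C 25, reset; bytes_emitted=6

Answer: 25 70 10 9D 2C 25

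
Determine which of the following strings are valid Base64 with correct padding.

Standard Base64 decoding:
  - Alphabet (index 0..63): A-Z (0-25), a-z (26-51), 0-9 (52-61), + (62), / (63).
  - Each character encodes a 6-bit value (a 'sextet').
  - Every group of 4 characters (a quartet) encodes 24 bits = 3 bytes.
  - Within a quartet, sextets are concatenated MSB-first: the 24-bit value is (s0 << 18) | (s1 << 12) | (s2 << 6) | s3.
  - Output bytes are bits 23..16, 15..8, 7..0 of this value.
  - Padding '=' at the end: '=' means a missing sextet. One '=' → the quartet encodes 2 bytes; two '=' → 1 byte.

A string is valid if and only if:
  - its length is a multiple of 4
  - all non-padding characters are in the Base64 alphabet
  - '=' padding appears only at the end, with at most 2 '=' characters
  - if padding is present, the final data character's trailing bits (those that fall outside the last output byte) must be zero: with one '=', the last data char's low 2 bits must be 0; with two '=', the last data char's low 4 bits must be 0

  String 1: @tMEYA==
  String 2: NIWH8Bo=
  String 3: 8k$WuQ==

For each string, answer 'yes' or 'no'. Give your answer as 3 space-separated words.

String 1: '@tMEYA==' → invalid (bad char(s): ['@'])
String 2: 'NIWH8Bo=' → valid
String 3: '8k$WuQ==' → invalid (bad char(s): ['$'])

Answer: no yes no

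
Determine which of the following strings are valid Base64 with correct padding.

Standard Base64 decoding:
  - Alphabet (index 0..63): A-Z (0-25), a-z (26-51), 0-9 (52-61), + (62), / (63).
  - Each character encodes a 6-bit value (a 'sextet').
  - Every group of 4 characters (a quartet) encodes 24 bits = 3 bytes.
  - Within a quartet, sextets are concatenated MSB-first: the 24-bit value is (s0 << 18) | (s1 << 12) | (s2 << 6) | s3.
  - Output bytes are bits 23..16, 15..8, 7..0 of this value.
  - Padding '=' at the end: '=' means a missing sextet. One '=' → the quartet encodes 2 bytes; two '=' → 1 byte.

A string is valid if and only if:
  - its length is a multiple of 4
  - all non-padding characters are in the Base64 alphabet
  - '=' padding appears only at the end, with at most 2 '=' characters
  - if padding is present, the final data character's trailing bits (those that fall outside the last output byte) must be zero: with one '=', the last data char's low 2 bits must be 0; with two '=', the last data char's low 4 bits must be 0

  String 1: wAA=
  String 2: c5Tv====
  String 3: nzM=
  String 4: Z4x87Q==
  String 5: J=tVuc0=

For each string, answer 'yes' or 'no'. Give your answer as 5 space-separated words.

String 1: 'wAA=' → valid
String 2: 'c5Tv====' → invalid (4 pad chars (max 2))
String 3: 'nzM=' → valid
String 4: 'Z4x87Q==' → valid
String 5: 'J=tVuc0=' → invalid (bad char(s): ['=']; '=' in middle)

Answer: yes no yes yes no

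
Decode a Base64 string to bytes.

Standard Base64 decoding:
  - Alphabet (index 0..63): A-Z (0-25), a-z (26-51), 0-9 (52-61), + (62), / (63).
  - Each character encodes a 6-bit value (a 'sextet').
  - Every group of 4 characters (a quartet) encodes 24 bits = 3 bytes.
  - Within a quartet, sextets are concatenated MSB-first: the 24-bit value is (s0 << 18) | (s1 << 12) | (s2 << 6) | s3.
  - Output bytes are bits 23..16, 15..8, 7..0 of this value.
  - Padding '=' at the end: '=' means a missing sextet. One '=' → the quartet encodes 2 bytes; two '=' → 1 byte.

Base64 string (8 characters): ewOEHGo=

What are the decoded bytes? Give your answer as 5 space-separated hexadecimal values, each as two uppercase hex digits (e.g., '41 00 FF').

After char 0 ('e'=30): chars_in_quartet=1 acc=0x1E bytes_emitted=0
After char 1 ('w'=48): chars_in_quartet=2 acc=0x7B0 bytes_emitted=0
After char 2 ('O'=14): chars_in_quartet=3 acc=0x1EC0E bytes_emitted=0
After char 3 ('E'=4): chars_in_quartet=4 acc=0x7B0384 -> emit 7B 03 84, reset; bytes_emitted=3
After char 4 ('H'=7): chars_in_quartet=1 acc=0x7 bytes_emitted=3
After char 5 ('G'=6): chars_in_quartet=2 acc=0x1C6 bytes_emitted=3
After char 6 ('o'=40): chars_in_quartet=3 acc=0x71A8 bytes_emitted=3
Padding '=': partial quartet acc=0x71A8 -> emit 1C 6A; bytes_emitted=5

Answer: 7B 03 84 1C 6A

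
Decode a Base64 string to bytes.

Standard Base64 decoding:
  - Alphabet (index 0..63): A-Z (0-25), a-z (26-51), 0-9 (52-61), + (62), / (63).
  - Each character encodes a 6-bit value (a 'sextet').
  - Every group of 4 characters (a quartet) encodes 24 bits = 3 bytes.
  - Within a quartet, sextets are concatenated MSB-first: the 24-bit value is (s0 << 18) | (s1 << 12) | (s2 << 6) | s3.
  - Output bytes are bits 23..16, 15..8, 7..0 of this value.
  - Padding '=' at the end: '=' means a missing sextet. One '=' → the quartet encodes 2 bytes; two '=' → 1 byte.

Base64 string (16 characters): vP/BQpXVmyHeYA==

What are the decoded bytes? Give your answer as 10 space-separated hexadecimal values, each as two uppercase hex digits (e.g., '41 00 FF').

After char 0 ('v'=47): chars_in_quartet=1 acc=0x2F bytes_emitted=0
After char 1 ('P'=15): chars_in_quartet=2 acc=0xBCF bytes_emitted=0
After char 2 ('/'=63): chars_in_quartet=3 acc=0x2F3FF bytes_emitted=0
After char 3 ('B'=1): chars_in_quartet=4 acc=0xBCFFC1 -> emit BC FF C1, reset; bytes_emitted=3
After char 4 ('Q'=16): chars_in_quartet=1 acc=0x10 bytes_emitted=3
After char 5 ('p'=41): chars_in_quartet=2 acc=0x429 bytes_emitted=3
After char 6 ('X'=23): chars_in_quartet=3 acc=0x10A57 bytes_emitted=3
After char 7 ('V'=21): chars_in_quartet=4 acc=0x4295D5 -> emit 42 95 D5, reset; bytes_emitted=6
After char 8 ('m'=38): chars_in_quartet=1 acc=0x26 bytes_emitted=6
After char 9 ('y'=50): chars_in_quartet=2 acc=0x9B2 bytes_emitted=6
After char 10 ('H'=7): chars_in_quartet=3 acc=0x26C87 bytes_emitted=6
After char 11 ('e'=30): chars_in_quartet=4 acc=0x9B21DE -> emit 9B 21 DE, reset; bytes_emitted=9
After char 12 ('Y'=24): chars_in_quartet=1 acc=0x18 bytes_emitted=9
After char 13 ('A'=0): chars_in_quartet=2 acc=0x600 bytes_emitted=9
Padding '==': partial quartet acc=0x600 -> emit 60; bytes_emitted=10

Answer: BC FF C1 42 95 D5 9B 21 DE 60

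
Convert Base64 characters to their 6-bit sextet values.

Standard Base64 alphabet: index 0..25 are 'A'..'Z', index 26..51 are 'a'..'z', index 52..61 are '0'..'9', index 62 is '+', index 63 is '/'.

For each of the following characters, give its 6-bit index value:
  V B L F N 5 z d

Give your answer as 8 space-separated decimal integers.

'V': A..Z range, ord('V') − ord('A') = 21
'B': A..Z range, ord('B') − ord('A') = 1
'L': A..Z range, ord('L') − ord('A') = 11
'F': A..Z range, ord('F') − ord('A') = 5
'N': A..Z range, ord('N') − ord('A') = 13
'5': 0..9 range, 52 + ord('5') − ord('0') = 57
'z': a..z range, 26 + ord('z') − ord('a') = 51
'd': a..z range, 26 + ord('d') − ord('a') = 29

Answer: 21 1 11 5 13 57 51 29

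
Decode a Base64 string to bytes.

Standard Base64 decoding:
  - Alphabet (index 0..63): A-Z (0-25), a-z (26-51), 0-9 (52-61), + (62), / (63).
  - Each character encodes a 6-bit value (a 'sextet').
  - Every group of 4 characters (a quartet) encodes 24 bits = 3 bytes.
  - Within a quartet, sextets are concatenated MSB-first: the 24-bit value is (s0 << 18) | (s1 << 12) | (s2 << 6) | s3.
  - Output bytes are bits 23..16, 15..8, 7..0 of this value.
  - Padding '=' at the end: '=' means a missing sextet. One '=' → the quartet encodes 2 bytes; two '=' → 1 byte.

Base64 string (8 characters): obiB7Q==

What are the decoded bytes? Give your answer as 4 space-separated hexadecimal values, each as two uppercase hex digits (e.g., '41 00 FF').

Answer: A1 B8 81 ED

Derivation:
After char 0 ('o'=40): chars_in_quartet=1 acc=0x28 bytes_emitted=0
After char 1 ('b'=27): chars_in_quartet=2 acc=0xA1B bytes_emitted=0
After char 2 ('i'=34): chars_in_quartet=3 acc=0x286E2 bytes_emitted=0
After char 3 ('B'=1): chars_in_quartet=4 acc=0xA1B881 -> emit A1 B8 81, reset; bytes_emitted=3
After char 4 ('7'=59): chars_in_quartet=1 acc=0x3B bytes_emitted=3
After char 5 ('Q'=16): chars_in_quartet=2 acc=0xED0 bytes_emitted=3
Padding '==': partial quartet acc=0xED0 -> emit ED; bytes_emitted=4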